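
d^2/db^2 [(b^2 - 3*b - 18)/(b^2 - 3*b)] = 108*(-b^2 + 3*b - 3)/(b^3*(b^3 - 9*b^2 + 27*b - 27))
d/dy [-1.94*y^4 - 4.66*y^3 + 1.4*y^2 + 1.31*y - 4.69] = -7.76*y^3 - 13.98*y^2 + 2.8*y + 1.31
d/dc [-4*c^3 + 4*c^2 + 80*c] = -12*c^2 + 8*c + 80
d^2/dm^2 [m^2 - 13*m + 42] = 2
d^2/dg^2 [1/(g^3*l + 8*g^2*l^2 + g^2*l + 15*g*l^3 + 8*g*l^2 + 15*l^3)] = 2*(-(3*g + 8*l + 1)*(g^3 + 8*g^2*l + g^2 + 15*g*l^2 + 8*g*l + 15*l^2) + (3*g^2 + 16*g*l + 2*g + 15*l^2 + 8*l)^2)/(l*(g^3 + 8*g^2*l + g^2 + 15*g*l^2 + 8*g*l + 15*l^2)^3)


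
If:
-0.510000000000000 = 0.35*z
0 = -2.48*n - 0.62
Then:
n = -0.25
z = -1.46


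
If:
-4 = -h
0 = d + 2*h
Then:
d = -8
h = 4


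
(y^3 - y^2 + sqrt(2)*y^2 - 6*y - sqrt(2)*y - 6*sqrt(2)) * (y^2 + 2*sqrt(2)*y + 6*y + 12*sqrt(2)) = y^5 + 3*sqrt(2)*y^4 + 5*y^4 - 8*y^3 + 15*sqrt(2)*y^3 - 36*sqrt(2)*y^2 - 16*y^2 - 108*sqrt(2)*y - 48*y - 144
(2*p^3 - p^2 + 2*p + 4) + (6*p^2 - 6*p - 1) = 2*p^3 + 5*p^2 - 4*p + 3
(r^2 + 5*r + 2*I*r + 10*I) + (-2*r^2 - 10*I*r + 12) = -r^2 + 5*r - 8*I*r + 12 + 10*I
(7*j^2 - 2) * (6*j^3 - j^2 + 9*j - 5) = 42*j^5 - 7*j^4 + 51*j^3 - 33*j^2 - 18*j + 10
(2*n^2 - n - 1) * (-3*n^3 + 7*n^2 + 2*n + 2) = -6*n^5 + 17*n^4 - 5*n^2 - 4*n - 2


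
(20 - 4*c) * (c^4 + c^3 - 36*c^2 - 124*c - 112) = -4*c^5 + 16*c^4 + 164*c^3 - 224*c^2 - 2032*c - 2240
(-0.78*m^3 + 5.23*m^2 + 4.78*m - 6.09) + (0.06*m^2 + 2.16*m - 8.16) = -0.78*m^3 + 5.29*m^2 + 6.94*m - 14.25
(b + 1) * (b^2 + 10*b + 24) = b^3 + 11*b^2 + 34*b + 24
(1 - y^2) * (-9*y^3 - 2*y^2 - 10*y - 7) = 9*y^5 + 2*y^4 + y^3 + 5*y^2 - 10*y - 7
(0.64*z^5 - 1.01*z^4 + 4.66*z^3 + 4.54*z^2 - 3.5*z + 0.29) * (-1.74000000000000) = -1.1136*z^5 + 1.7574*z^4 - 8.1084*z^3 - 7.8996*z^2 + 6.09*z - 0.5046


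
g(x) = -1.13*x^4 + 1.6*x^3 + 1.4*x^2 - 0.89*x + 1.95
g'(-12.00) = 8467.27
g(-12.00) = -25982.25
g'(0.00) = -0.89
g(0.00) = 1.95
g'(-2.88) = 138.83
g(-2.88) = -99.84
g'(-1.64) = 27.37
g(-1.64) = -8.06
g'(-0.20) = -1.22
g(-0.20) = 2.17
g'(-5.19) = 745.76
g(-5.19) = -999.27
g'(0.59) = 1.50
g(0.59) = 2.10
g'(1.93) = -10.10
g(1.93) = 1.27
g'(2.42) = -30.06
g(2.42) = -8.08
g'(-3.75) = 294.47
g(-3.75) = -282.86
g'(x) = -4.52*x^3 + 4.8*x^2 + 2.8*x - 0.89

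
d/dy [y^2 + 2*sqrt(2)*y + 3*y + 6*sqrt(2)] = 2*y + 2*sqrt(2) + 3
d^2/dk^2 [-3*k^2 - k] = -6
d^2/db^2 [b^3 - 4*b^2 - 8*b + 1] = 6*b - 8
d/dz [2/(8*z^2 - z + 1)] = 2*(1 - 16*z)/(8*z^2 - z + 1)^2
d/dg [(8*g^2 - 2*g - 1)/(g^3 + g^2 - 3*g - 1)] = (-8*g^4 + 4*g^3 - 19*g^2 - 14*g - 1)/(g^6 + 2*g^5 - 5*g^4 - 8*g^3 + 7*g^2 + 6*g + 1)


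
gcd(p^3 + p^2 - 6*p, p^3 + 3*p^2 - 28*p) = p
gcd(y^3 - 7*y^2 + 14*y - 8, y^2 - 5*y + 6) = y - 2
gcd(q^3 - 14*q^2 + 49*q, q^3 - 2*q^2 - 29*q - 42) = q - 7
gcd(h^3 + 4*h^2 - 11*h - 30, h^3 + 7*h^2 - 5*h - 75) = h^2 + 2*h - 15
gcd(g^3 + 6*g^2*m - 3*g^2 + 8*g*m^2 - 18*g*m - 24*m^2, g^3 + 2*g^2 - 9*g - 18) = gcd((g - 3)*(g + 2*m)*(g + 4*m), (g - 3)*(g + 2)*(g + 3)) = g - 3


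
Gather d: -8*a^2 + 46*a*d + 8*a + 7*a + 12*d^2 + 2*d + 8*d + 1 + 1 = -8*a^2 + 15*a + 12*d^2 + d*(46*a + 10) + 2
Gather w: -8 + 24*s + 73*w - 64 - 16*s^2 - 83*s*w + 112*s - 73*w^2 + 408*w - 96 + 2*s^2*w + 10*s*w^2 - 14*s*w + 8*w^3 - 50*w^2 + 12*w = -16*s^2 + 136*s + 8*w^3 + w^2*(10*s - 123) + w*(2*s^2 - 97*s + 493) - 168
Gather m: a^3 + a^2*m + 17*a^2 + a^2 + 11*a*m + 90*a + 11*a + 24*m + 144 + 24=a^3 + 18*a^2 + 101*a + m*(a^2 + 11*a + 24) + 168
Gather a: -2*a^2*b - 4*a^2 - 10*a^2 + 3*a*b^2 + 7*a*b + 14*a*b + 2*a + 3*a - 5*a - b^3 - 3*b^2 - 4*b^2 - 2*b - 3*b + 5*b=a^2*(-2*b - 14) + a*(3*b^2 + 21*b) - b^3 - 7*b^2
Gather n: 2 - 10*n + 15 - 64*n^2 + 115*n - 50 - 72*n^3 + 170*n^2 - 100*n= -72*n^3 + 106*n^2 + 5*n - 33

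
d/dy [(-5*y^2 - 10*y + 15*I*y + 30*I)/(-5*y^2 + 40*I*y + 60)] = (-y^2*(2 + 5*I) + 12*y*(-2 + I) + 24 + 36*I)/(y^4 - 16*I*y^3 - 88*y^2 + 192*I*y + 144)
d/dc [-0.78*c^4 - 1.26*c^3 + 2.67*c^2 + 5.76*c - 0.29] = -3.12*c^3 - 3.78*c^2 + 5.34*c + 5.76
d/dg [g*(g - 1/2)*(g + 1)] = 3*g^2 + g - 1/2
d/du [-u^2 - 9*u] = -2*u - 9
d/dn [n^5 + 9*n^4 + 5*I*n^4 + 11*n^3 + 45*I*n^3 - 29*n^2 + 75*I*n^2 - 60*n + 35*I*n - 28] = 5*n^4 + n^3*(36 + 20*I) + n^2*(33 + 135*I) + n*(-58 + 150*I) - 60 + 35*I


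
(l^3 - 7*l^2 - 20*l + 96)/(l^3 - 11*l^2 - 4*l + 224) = (l - 3)/(l - 7)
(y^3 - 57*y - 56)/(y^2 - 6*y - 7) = (y^2 - y - 56)/(y - 7)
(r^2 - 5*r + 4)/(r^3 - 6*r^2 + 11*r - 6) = (r - 4)/(r^2 - 5*r + 6)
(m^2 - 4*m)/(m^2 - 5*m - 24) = m*(4 - m)/(-m^2 + 5*m + 24)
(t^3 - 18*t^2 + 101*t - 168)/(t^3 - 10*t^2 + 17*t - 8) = (t^2 - 10*t + 21)/(t^2 - 2*t + 1)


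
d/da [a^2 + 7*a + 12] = 2*a + 7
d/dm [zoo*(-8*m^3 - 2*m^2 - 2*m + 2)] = zoo*(m^2 + m + 1)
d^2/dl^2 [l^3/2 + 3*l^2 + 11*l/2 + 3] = 3*l + 6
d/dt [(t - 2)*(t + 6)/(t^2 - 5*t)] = 3*(-3*t^2 + 8*t - 20)/(t^2*(t^2 - 10*t + 25))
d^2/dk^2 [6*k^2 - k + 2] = 12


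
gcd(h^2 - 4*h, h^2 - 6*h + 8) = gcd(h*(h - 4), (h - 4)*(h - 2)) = h - 4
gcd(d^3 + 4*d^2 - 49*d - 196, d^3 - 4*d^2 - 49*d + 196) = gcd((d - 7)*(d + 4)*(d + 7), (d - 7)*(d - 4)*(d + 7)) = d^2 - 49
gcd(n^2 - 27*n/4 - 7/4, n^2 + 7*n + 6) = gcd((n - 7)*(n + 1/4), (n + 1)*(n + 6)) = 1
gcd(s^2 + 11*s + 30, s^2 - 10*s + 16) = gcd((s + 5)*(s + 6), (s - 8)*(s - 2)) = 1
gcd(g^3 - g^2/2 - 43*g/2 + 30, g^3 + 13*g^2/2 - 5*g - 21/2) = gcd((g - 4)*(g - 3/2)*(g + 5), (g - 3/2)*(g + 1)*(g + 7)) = g - 3/2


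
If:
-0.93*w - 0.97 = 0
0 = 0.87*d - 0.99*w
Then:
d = -1.19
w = -1.04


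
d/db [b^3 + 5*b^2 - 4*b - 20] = 3*b^2 + 10*b - 4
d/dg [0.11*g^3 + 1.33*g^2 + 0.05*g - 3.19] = 0.33*g^2 + 2.66*g + 0.05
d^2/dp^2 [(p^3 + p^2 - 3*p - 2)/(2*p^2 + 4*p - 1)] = 2*(-2*p^3 - 30*p^2 - 63*p - 47)/(8*p^6 + 48*p^5 + 84*p^4 + 16*p^3 - 42*p^2 + 12*p - 1)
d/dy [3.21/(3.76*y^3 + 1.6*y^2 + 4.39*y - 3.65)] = (-36.2088*y^2 - 10.272*y - 14.0919)/(3.76*y^3 + 1.6*y^2 + 4.39*y - 3.65)^2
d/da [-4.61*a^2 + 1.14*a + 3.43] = 1.14 - 9.22*a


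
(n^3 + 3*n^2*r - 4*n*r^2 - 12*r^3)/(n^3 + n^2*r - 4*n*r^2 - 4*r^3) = (n + 3*r)/(n + r)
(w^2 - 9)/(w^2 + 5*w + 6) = (w - 3)/(w + 2)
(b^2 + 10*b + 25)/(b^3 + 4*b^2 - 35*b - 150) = 1/(b - 6)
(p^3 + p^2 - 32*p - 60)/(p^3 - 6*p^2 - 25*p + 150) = (p + 2)/(p - 5)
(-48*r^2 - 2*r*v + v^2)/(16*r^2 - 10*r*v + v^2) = (-6*r - v)/(2*r - v)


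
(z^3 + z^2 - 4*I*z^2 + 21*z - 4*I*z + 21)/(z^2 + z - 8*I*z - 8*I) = (z^2 - 4*I*z + 21)/(z - 8*I)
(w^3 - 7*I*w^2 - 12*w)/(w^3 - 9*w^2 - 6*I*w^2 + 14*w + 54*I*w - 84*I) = (w^3 - 7*I*w^2 - 12*w)/(w^3 + w^2*(-9 - 6*I) + w*(14 + 54*I) - 84*I)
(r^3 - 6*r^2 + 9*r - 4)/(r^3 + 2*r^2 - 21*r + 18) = (r^2 - 5*r + 4)/(r^2 + 3*r - 18)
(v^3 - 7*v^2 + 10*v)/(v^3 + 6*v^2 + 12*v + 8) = v*(v^2 - 7*v + 10)/(v^3 + 6*v^2 + 12*v + 8)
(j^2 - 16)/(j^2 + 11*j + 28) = (j - 4)/(j + 7)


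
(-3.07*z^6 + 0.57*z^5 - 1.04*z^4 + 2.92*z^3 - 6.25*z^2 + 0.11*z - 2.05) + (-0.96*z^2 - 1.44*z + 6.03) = -3.07*z^6 + 0.57*z^5 - 1.04*z^4 + 2.92*z^3 - 7.21*z^2 - 1.33*z + 3.98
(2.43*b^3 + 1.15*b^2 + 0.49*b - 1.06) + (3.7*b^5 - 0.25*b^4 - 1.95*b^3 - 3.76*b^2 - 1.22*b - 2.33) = 3.7*b^5 - 0.25*b^4 + 0.48*b^3 - 2.61*b^2 - 0.73*b - 3.39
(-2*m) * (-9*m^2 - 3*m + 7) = 18*m^3 + 6*m^2 - 14*m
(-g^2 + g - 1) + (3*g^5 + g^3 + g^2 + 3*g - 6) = 3*g^5 + g^3 + 4*g - 7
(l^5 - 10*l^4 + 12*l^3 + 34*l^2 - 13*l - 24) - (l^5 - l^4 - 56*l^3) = -9*l^4 + 68*l^3 + 34*l^2 - 13*l - 24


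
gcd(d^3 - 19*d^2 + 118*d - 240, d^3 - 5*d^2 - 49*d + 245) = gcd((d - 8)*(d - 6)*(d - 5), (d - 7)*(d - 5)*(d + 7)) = d - 5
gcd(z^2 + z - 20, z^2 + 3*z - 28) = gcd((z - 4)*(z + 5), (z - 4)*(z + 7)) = z - 4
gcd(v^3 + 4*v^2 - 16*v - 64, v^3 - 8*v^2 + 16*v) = v - 4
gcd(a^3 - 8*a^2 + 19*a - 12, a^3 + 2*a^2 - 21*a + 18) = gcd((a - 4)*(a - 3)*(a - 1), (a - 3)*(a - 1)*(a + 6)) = a^2 - 4*a + 3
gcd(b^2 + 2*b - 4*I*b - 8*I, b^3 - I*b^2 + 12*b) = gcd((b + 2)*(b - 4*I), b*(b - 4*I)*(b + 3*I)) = b - 4*I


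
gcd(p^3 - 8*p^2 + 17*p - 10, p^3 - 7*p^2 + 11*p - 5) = p^2 - 6*p + 5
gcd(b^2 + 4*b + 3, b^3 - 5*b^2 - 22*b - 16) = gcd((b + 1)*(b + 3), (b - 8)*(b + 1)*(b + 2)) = b + 1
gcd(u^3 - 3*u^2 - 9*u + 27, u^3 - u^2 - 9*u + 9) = u^2 - 9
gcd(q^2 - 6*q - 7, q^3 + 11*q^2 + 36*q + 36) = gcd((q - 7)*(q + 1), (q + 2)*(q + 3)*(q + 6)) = 1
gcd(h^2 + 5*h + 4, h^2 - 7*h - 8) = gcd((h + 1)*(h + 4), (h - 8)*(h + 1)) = h + 1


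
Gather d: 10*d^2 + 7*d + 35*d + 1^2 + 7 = 10*d^2 + 42*d + 8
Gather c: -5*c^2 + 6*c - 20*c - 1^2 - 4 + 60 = -5*c^2 - 14*c + 55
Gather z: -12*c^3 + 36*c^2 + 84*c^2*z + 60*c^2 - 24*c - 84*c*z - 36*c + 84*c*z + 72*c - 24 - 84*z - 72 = -12*c^3 + 96*c^2 + 12*c + z*(84*c^2 - 84) - 96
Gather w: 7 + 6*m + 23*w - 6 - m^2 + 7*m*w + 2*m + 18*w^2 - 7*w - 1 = -m^2 + 8*m + 18*w^2 + w*(7*m + 16)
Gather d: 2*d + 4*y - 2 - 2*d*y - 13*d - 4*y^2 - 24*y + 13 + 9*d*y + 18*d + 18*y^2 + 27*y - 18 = d*(7*y + 7) + 14*y^2 + 7*y - 7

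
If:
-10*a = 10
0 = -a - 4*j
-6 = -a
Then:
No Solution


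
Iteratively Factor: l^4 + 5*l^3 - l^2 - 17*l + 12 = (l + 3)*(l^3 + 2*l^2 - 7*l + 4) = (l - 1)*(l + 3)*(l^2 + 3*l - 4) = (l - 1)*(l + 3)*(l + 4)*(l - 1)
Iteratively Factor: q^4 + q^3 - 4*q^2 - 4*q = (q)*(q^3 + q^2 - 4*q - 4) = q*(q + 1)*(q^2 - 4) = q*(q - 2)*(q + 1)*(q + 2)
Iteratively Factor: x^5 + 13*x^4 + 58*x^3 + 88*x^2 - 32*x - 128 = (x + 2)*(x^4 + 11*x^3 + 36*x^2 + 16*x - 64) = (x + 2)*(x + 4)*(x^3 + 7*x^2 + 8*x - 16) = (x + 2)*(x + 4)^2*(x^2 + 3*x - 4) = (x + 2)*(x + 4)^3*(x - 1)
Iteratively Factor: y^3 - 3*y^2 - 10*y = (y)*(y^2 - 3*y - 10) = y*(y - 5)*(y + 2)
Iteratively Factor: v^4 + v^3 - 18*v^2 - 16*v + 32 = (v + 2)*(v^3 - v^2 - 16*v + 16) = (v - 4)*(v + 2)*(v^2 + 3*v - 4) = (v - 4)*(v + 2)*(v + 4)*(v - 1)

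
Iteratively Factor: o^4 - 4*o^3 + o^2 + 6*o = (o - 3)*(o^3 - o^2 - 2*o) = (o - 3)*(o - 2)*(o^2 + o) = (o - 3)*(o - 2)*(o + 1)*(o)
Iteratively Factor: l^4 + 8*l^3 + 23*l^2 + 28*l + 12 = (l + 3)*(l^3 + 5*l^2 + 8*l + 4) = (l + 2)*(l + 3)*(l^2 + 3*l + 2) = (l + 1)*(l + 2)*(l + 3)*(l + 2)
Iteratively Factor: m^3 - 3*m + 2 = (m + 2)*(m^2 - 2*m + 1) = (m - 1)*(m + 2)*(m - 1)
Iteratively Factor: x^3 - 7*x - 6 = (x + 1)*(x^2 - x - 6) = (x - 3)*(x + 1)*(x + 2)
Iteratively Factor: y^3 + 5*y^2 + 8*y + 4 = (y + 1)*(y^2 + 4*y + 4) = (y + 1)*(y + 2)*(y + 2)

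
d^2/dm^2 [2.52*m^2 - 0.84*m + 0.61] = 5.04000000000000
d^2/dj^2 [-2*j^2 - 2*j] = -4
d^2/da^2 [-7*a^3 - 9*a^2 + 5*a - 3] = -42*a - 18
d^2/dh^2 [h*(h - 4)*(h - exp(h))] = -h^2*exp(h) + 6*h + 6*exp(h) - 8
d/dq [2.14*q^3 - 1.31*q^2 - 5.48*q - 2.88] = 6.42*q^2 - 2.62*q - 5.48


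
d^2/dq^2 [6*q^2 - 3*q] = 12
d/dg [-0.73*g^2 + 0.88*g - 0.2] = 0.88 - 1.46*g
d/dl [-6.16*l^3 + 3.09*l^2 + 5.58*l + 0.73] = -18.48*l^2 + 6.18*l + 5.58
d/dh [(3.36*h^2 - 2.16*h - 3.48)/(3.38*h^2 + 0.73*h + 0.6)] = (9.7536*h^2 + 27.5568*h + 1.2444)/(11.4244*h^4 + 4.9348*h^3 + 4.5889*h^2 + 0.876*h + 0.36)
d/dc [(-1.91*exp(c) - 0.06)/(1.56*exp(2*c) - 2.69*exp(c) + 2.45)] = (2.9796*exp(2*c) + 0.1872*exp(c) - 4.8409)*exp(c)/(2.4336*exp(4*c) - 8.3928*exp(3*c) + 14.8801*exp(2*c) - 13.181*exp(c) + 6.0025)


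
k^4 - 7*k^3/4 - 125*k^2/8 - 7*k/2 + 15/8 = (k - 5)*(k - 1/4)*(k + 1/2)*(k + 3)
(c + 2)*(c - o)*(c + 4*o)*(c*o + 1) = c^4*o + 3*c^3*o^2 + 2*c^3*o + c^3 - 4*c^2*o^3 + 6*c^2*o^2 + 3*c^2*o + 2*c^2 - 8*c*o^3 - 4*c*o^2 + 6*c*o - 8*o^2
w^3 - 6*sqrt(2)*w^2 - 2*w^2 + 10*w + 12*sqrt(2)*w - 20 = (w - 2)*(w - 5*sqrt(2))*(w - sqrt(2))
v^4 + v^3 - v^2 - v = v*(v - 1)*(v + 1)^2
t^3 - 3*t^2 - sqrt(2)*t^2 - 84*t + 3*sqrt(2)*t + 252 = (t - 3)*(t - 7*sqrt(2))*(t + 6*sqrt(2))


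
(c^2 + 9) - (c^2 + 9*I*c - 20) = -9*I*c + 29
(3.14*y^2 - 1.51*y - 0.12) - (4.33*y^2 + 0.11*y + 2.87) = -1.19*y^2 - 1.62*y - 2.99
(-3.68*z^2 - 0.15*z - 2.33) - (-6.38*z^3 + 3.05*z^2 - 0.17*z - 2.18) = 6.38*z^3 - 6.73*z^2 + 0.02*z - 0.15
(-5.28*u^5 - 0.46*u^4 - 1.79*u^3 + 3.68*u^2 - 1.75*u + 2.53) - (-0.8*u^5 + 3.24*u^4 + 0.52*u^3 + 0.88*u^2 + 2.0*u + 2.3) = -4.48*u^5 - 3.7*u^4 - 2.31*u^3 + 2.8*u^2 - 3.75*u + 0.23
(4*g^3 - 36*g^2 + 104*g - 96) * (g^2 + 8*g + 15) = 4*g^5 - 4*g^4 - 124*g^3 + 196*g^2 + 792*g - 1440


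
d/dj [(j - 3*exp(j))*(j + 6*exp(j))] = 3*j*exp(j) + 2*j - 36*exp(2*j) + 3*exp(j)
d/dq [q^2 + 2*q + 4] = 2*q + 2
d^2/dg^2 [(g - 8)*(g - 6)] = 2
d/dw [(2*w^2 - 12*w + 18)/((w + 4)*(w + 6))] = 4*(8*w^2 + 15*w - 117)/(w^4 + 20*w^3 + 148*w^2 + 480*w + 576)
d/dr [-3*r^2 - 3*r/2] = -6*r - 3/2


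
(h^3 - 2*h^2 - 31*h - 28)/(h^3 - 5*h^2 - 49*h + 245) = (h^2 + 5*h + 4)/(h^2 + 2*h - 35)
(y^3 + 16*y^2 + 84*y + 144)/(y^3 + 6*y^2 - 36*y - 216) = (y + 4)/(y - 6)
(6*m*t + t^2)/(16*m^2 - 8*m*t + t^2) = t*(6*m + t)/(16*m^2 - 8*m*t + t^2)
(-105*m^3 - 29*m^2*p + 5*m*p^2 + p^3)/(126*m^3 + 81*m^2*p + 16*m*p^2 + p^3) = (-5*m + p)/(6*m + p)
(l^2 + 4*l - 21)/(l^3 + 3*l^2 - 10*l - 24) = (l + 7)/(l^2 + 6*l + 8)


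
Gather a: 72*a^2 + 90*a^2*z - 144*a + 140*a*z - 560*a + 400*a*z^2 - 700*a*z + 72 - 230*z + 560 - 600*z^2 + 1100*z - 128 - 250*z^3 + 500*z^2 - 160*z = a^2*(90*z + 72) + a*(400*z^2 - 560*z - 704) - 250*z^3 - 100*z^2 + 710*z + 504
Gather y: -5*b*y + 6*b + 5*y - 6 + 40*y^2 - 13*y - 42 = 6*b + 40*y^2 + y*(-5*b - 8) - 48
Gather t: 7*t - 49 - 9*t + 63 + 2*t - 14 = 0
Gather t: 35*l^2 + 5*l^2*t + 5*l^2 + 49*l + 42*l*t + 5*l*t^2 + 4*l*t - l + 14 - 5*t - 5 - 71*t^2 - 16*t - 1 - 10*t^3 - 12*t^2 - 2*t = 40*l^2 + 48*l - 10*t^3 + t^2*(5*l - 83) + t*(5*l^2 + 46*l - 23) + 8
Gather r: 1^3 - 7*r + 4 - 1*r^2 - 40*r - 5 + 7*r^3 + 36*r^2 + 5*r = 7*r^3 + 35*r^2 - 42*r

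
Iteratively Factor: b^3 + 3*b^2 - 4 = (b - 1)*(b^2 + 4*b + 4) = (b - 1)*(b + 2)*(b + 2)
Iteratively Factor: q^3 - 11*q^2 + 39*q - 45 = (q - 5)*(q^2 - 6*q + 9) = (q - 5)*(q - 3)*(q - 3)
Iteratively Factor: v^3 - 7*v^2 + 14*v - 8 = (v - 2)*(v^2 - 5*v + 4) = (v - 4)*(v - 2)*(v - 1)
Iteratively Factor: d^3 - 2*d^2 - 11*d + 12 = (d - 1)*(d^2 - d - 12) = (d - 4)*(d - 1)*(d + 3)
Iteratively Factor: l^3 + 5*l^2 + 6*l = (l + 2)*(l^2 + 3*l) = (l + 2)*(l + 3)*(l)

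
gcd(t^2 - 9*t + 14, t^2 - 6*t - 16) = 1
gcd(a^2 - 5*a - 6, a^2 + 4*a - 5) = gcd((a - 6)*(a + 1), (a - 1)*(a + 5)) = 1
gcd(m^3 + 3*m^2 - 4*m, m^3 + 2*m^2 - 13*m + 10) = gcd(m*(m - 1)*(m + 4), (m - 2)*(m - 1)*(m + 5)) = m - 1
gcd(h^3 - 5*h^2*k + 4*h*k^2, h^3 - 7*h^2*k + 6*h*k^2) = h^2 - h*k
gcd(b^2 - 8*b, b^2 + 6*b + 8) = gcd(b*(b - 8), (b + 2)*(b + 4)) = 1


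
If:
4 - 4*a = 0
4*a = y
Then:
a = 1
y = 4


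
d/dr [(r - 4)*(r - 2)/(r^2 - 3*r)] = (3*r^2 - 16*r + 24)/(r^2*(r^2 - 6*r + 9))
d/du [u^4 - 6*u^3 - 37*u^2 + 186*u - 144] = 4*u^3 - 18*u^2 - 74*u + 186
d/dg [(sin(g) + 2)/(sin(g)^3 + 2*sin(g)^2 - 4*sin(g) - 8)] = -sin(2*g)/((sin(g) - 2)^2*(sin(g) + 2)^2)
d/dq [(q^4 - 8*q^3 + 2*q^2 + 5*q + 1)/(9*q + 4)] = (27*q^4 - 128*q^3 - 78*q^2 + 16*q + 11)/(81*q^2 + 72*q + 16)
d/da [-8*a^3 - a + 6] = -24*a^2 - 1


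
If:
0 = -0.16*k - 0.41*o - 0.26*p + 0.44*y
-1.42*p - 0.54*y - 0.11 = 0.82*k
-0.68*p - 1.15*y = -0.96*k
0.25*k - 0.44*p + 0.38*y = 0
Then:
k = -0.05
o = 0.03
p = -0.04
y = -0.02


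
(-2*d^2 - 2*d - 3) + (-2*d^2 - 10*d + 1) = -4*d^2 - 12*d - 2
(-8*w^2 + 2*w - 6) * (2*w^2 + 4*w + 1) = -16*w^4 - 28*w^3 - 12*w^2 - 22*w - 6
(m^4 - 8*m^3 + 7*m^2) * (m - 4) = m^5 - 12*m^4 + 39*m^3 - 28*m^2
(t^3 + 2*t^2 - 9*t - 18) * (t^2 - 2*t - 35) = t^5 - 48*t^3 - 70*t^2 + 351*t + 630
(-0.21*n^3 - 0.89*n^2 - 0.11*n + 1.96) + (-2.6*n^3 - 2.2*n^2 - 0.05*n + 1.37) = -2.81*n^3 - 3.09*n^2 - 0.16*n + 3.33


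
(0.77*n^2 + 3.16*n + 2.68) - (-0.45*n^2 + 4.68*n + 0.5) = 1.22*n^2 - 1.52*n + 2.18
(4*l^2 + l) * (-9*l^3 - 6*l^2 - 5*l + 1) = -36*l^5 - 33*l^4 - 26*l^3 - l^2 + l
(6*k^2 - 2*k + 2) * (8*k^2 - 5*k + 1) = 48*k^4 - 46*k^3 + 32*k^2 - 12*k + 2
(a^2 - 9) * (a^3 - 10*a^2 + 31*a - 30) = a^5 - 10*a^4 + 22*a^3 + 60*a^2 - 279*a + 270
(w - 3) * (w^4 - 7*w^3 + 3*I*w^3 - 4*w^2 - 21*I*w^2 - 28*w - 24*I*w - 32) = w^5 - 10*w^4 + 3*I*w^4 + 17*w^3 - 30*I*w^3 - 16*w^2 + 39*I*w^2 + 52*w + 72*I*w + 96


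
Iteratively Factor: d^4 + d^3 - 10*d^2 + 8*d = (d + 4)*(d^3 - 3*d^2 + 2*d) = (d - 1)*(d + 4)*(d^2 - 2*d) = d*(d - 1)*(d + 4)*(d - 2)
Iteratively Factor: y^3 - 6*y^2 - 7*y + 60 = (y + 3)*(y^2 - 9*y + 20) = (y - 5)*(y + 3)*(y - 4)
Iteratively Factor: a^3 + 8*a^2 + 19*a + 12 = (a + 3)*(a^2 + 5*a + 4) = (a + 1)*(a + 3)*(a + 4)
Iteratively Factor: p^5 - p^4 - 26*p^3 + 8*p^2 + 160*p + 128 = (p + 1)*(p^4 - 2*p^3 - 24*p^2 + 32*p + 128) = (p + 1)*(p + 4)*(p^3 - 6*p^2 + 32) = (p - 4)*(p + 1)*(p + 4)*(p^2 - 2*p - 8) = (p - 4)^2*(p + 1)*(p + 4)*(p + 2)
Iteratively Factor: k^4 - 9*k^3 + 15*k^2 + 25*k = (k - 5)*(k^3 - 4*k^2 - 5*k) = k*(k - 5)*(k^2 - 4*k - 5) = k*(k - 5)^2*(k + 1)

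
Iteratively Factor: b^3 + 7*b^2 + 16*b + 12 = (b + 2)*(b^2 + 5*b + 6) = (b + 2)*(b + 3)*(b + 2)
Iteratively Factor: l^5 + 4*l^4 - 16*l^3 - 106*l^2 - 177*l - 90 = (l + 3)*(l^4 + l^3 - 19*l^2 - 49*l - 30) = (l + 1)*(l + 3)*(l^3 - 19*l - 30) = (l - 5)*(l + 1)*(l + 3)*(l^2 + 5*l + 6) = (l - 5)*(l + 1)*(l + 3)^2*(l + 2)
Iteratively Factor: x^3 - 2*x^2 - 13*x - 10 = (x + 1)*(x^2 - 3*x - 10) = (x + 1)*(x + 2)*(x - 5)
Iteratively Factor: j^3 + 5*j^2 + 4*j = (j)*(j^2 + 5*j + 4) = j*(j + 1)*(j + 4)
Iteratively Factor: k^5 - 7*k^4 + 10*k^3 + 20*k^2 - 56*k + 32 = (k - 2)*(k^4 - 5*k^3 + 20*k - 16) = (k - 2)^2*(k^3 - 3*k^2 - 6*k + 8) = (k - 4)*(k - 2)^2*(k^2 + k - 2) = (k - 4)*(k - 2)^2*(k + 2)*(k - 1)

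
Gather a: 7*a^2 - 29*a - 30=7*a^2 - 29*a - 30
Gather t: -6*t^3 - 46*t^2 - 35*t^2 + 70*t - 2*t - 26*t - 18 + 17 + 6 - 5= -6*t^3 - 81*t^2 + 42*t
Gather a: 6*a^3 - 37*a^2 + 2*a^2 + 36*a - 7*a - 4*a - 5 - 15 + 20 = 6*a^3 - 35*a^2 + 25*a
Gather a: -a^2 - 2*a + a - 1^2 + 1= -a^2 - a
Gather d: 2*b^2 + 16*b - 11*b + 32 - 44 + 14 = 2*b^2 + 5*b + 2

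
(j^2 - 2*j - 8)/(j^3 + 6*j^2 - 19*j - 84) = (j + 2)/(j^2 + 10*j + 21)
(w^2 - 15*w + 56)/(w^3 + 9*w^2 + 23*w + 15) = (w^2 - 15*w + 56)/(w^3 + 9*w^2 + 23*w + 15)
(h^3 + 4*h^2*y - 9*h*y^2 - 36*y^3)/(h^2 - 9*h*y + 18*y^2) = (-h^2 - 7*h*y - 12*y^2)/(-h + 6*y)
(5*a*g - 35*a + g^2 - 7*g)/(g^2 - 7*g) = (5*a + g)/g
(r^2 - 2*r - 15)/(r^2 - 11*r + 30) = (r + 3)/(r - 6)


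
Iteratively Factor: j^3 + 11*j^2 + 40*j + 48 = (j + 4)*(j^2 + 7*j + 12) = (j + 4)^2*(j + 3)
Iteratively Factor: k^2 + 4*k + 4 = (k + 2)*(k + 2)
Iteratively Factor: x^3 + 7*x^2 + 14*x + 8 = (x + 4)*(x^2 + 3*x + 2) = (x + 1)*(x + 4)*(x + 2)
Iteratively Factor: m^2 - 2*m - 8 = (m + 2)*(m - 4)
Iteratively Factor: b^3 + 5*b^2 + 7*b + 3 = (b + 1)*(b^2 + 4*b + 3) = (b + 1)*(b + 3)*(b + 1)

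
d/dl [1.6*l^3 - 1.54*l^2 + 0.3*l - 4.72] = 4.8*l^2 - 3.08*l + 0.3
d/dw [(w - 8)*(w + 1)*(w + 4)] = 3*w^2 - 6*w - 36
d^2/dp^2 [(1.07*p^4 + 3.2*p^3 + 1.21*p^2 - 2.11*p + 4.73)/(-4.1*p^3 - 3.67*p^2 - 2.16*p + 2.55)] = (-5.6843418860808e-14*p^8 + 45.748994*p^6 + 264.836076*p^5 - 1070.689602*p^4 - 1272.671678*p^3 - 414.541272*p^2 - 528.056226*p - 125.160276)/(68.921*p^9 + 185.0781*p^8 + 274.59627*p^7 + 115.843483*p^6 - 85.553748*p^5 - 187.165629*p^4 - 31.227714*p^3 + 35.900685*p^2 + 42.1362*p - 16.581375)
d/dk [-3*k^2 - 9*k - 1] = -6*k - 9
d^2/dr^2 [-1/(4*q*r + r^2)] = 2*(r*(4*q + r) - 4*(2*q + r)^2)/(r^3*(4*q + r)^3)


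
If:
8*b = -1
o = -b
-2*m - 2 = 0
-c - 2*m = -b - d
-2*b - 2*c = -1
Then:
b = -1/8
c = 5/8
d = -5/4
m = -1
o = 1/8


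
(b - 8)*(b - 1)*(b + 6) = b^3 - 3*b^2 - 46*b + 48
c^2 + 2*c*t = c*(c + 2*t)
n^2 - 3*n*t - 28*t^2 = (n - 7*t)*(n + 4*t)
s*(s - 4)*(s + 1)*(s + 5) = s^4 + 2*s^3 - 19*s^2 - 20*s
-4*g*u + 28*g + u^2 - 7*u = (-4*g + u)*(u - 7)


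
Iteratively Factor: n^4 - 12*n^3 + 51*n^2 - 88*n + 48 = (n - 4)*(n^3 - 8*n^2 + 19*n - 12) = (n - 4)*(n - 3)*(n^2 - 5*n + 4) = (n - 4)^2*(n - 3)*(n - 1)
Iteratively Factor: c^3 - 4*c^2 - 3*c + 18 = (c + 2)*(c^2 - 6*c + 9) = (c - 3)*(c + 2)*(c - 3)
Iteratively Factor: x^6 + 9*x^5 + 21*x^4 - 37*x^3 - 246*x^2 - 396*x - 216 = (x + 3)*(x^5 + 6*x^4 + 3*x^3 - 46*x^2 - 108*x - 72) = (x + 2)*(x + 3)*(x^4 + 4*x^3 - 5*x^2 - 36*x - 36) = (x + 2)^2*(x + 3)*(x^3 + 2*x^2 - 9*x - 18) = (x + 2)^3*(x + 3)*(x^2 - 9) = (x - 3)*(x + 2)^3*(x + 3)*(x + 3)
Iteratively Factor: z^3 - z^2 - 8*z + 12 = (z - 2)*(z^2 + z - 6) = (z - 2)^2*(z + 3)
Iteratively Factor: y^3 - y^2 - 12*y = (y + 3)*(y^2 - 4*y) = y*(y + 3)*(y - 4)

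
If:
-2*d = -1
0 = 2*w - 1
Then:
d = 1/2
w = 1/2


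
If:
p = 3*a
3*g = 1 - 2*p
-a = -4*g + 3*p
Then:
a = 2/27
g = 5/27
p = 2/9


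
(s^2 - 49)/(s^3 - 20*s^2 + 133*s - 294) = (s + 7)/(s^2 - 13*s + 42)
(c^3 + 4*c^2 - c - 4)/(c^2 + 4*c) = c - 1/c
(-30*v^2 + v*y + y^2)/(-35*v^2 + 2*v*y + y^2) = (6*v + y)/(7*v + y)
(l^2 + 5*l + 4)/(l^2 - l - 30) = (l^2 + 5*l + 4)/(l^2 - l - 30)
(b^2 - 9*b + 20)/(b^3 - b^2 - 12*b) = (b - 5)/(b*(b + 3))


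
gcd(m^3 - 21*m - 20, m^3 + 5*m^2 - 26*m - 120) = m^2 - m - 20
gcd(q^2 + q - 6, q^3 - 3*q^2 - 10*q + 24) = q^2 + q - 6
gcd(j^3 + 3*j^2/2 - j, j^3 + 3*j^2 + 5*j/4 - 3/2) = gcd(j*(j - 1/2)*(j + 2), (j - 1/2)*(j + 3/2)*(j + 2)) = j^2 + 3*j/2 - 1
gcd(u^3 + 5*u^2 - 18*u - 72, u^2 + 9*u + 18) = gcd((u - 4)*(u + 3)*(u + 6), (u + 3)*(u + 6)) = u^2 + 9*u + 18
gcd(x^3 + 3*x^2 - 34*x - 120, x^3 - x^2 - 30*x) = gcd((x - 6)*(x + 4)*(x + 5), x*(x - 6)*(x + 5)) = x^2 - x - 30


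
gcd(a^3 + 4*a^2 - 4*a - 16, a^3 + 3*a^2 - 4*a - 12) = a^2 - 4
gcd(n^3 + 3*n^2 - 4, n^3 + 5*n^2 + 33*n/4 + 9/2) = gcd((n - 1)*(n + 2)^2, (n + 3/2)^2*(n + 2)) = n + 2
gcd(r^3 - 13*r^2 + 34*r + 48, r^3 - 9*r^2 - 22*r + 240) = r^2 - 14*r + 48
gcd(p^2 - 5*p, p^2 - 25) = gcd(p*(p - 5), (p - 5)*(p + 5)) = p - 5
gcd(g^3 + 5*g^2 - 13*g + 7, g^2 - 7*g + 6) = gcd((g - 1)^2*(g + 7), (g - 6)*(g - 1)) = g - 1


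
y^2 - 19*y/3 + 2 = (y - 6)*(y - 1/3)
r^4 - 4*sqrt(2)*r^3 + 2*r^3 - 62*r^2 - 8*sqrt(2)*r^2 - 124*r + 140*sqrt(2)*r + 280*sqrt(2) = (r + 2)*(r - 7*sqrt(2))*(r - 2*sqrt(2))*(r + 5*sqrt(2))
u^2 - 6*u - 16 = (u - 8)*(u + 2)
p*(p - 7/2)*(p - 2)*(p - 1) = p^4 - 13*p^3/2 + 25*p^2/2 - 7*p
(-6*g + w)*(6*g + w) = -36*g^2 + w^2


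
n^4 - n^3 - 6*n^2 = n^2*(n - 3)*(n + 2)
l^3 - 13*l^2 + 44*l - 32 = (l - 8)*(l - 4)*(l - 1)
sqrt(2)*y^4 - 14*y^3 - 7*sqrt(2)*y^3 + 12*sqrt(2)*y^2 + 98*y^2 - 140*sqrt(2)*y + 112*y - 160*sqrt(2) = (y - 8)*(y - 5*sqrt(2))*(y - 2*sqrt(2))*(sqrt(2)*y + sqrt(2))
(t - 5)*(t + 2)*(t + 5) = t^3 + 2*t^2 - 25*t - 50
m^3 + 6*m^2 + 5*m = m*(m + 1)*(m + 5)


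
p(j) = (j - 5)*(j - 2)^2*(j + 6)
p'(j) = (j - 5)*(j - 2)^2 + (j - 5)*(j + 6)*(2*j - 4) + (j - 2)^2*(j + 6)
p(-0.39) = -172.72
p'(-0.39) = 145.79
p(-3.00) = -600.00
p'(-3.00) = 115.00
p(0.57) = -59.52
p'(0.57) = 87.62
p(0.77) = -43.33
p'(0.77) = 74.29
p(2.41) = -3.66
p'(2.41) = -16.88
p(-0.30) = -159.81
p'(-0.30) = 141.08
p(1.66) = -2.96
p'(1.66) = 17.90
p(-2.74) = -566.91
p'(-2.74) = 138.55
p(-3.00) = -600.00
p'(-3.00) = 115.00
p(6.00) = 192.00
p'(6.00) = 304.00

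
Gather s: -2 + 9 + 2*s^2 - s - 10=2*s^2 - s - 3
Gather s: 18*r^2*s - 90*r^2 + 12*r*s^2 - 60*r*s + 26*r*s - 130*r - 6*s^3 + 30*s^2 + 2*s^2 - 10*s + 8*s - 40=-90*r^2 - 130*r - 6*s^3 + s^2*(12*r + 32) + s*(18*r^2 - 34*r - 2) - 40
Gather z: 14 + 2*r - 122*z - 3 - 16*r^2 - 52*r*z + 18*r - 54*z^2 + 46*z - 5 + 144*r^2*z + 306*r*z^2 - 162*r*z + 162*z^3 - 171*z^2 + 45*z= -16*r^2 + 20*r + 162*z^3 + z^2*(306*r - 225) + z*(144*r^2 - 214*r - 31) + 6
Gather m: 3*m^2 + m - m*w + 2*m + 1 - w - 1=3*m^2 + m*(3 - w) - w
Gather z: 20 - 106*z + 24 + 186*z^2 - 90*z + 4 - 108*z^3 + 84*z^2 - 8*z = -108*z^3 + 270*z^2 - 204*z + 48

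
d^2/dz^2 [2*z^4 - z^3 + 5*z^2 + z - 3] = 24*z^2 - 6*z + 10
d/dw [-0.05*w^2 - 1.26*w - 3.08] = -0.1*w - 1.26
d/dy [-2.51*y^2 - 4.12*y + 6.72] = -5.02*y - 4.12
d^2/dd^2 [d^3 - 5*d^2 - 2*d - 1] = 6*d - 10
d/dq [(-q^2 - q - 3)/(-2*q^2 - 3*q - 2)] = (q^2 - 8*q - 7)/(4*q^4 + 12*q^3 + 17*q^2 + 12*q + 4)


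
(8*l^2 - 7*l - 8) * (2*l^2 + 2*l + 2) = 16*l^4 + 2*l^3 - 14*l^2 - 30*l - 16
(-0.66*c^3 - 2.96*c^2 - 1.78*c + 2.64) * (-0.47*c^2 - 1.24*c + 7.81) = 0.3102*c^5 + 2.2096*c^4 - 0.647600000000001*c^3 - 22.1512*c^2 - 17.1754*c + 20.6184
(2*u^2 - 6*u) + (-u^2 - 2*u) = u^2 - 8*u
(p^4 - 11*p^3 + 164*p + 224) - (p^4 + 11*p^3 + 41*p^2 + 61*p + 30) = -22*p^3 - 41*p^2 + 103*p + 194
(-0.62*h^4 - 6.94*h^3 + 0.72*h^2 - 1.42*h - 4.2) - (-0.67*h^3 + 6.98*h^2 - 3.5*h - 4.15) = -0.62*h^4 - 6.27*h^3 - 6.26*h^2 + 2.08*h - 0.0499999999999998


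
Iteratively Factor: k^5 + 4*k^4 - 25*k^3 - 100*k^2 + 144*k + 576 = (k - 4)*(k^4 + 8*k^3 + 7*k^2 - 72*k - 144) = (k - 4)*(k + 4)*(k^3 + 4*k^2 - 9*k - 36) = (k - 4)*(k - 3)*(k + 4)*(k^2 + 7*k + 12) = (k - 4)*(k - 3)*(k + 3)*(k + 4)*(k + 4)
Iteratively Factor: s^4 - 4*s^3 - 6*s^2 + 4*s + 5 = (s - 5)*(s^3 + s^2 - s - 1) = (s - 5)*(s - 1)*(s^2 + 2*s + 1) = (s - 5)*(s - 1)*(s + 1)*(s + 1)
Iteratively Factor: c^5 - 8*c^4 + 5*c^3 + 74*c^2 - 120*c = (c - 5)*(c^4 - 3*c^3 - 10*c^2 + 24*c) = (c - 5)*(c - 2)*(c^3 - c^2 - 12*c) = (c - 5)*(c - 4)*(c - 2)*(c^2 + 3*c) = (c - 5)*(c - 4)*(c - 2)*(c + 3)*(c)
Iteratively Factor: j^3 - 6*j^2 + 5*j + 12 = (j - 3)*(j^2 - 3*j - 4) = (j - 3)*(j + 1)*(j - 4)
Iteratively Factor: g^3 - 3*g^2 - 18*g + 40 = (g + 4)*(g^2 - 7*g + 10) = (g - 5)*(g + 4)*(g - 2)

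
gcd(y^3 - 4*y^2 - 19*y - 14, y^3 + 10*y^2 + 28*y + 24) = y + 2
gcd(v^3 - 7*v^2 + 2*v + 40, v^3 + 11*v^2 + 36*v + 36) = v + 2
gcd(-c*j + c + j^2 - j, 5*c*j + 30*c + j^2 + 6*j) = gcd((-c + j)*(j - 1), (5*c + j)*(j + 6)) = 1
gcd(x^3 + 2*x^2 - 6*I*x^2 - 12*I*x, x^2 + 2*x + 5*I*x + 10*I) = x + 2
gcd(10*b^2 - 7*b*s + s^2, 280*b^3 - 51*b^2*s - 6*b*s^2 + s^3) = -5*b + s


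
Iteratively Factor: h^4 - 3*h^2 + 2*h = (h)*(h^3 - 3*h + 2) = h*(h - 1)*(h^2 + h - 2) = h*(h - 1)*(h + 2)*(h - 1)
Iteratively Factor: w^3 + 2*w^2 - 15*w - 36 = (w + 3)*(w^2 - w - 12) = (w - 4)*(w + 3)*(w + 3)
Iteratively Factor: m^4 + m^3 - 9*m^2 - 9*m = (m + 3)*(m^3 - 2*m^2 - 3*m) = (m - 3)*(m + 3)*(m^2 + m) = (m - 3)*(m + 1)*(m + 3)*(m)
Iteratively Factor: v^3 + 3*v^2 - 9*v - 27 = (v + 3)*(v^2 - 9) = (v + 3)^2*(v - 3)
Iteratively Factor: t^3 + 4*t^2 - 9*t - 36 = (t + 4)*(t^2 - 9) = (t - 3)*(t + 4)*(t + 3)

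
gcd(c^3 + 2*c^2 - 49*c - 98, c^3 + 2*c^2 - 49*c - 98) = c^3 + 2*c^2 - 49*c - 98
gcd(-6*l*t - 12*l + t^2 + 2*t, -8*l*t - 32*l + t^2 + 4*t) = 1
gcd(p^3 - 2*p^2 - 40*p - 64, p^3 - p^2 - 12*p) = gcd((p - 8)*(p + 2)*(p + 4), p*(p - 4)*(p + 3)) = 1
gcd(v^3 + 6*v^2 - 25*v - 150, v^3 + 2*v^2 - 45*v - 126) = v + 6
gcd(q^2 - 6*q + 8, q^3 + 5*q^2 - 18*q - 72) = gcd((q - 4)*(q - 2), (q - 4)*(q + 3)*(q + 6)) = q - 4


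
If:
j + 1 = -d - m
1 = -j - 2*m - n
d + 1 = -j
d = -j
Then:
No Solution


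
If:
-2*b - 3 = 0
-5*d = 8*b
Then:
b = -3/2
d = 12/5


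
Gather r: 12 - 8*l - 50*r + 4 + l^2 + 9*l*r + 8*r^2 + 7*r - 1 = l^2 - 8*l + 8*r^2 + r*(9*l - 43) + 15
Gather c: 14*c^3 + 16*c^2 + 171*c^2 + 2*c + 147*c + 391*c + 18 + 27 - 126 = 14*c^3 + 187*c^2 + 540*c - 81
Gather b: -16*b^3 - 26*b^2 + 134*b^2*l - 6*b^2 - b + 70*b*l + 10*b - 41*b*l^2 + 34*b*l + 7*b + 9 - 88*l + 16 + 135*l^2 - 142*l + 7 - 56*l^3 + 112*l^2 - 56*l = -16*b^3 + b^2*(134*l - 32) + b*(-41*l^2 + 104*l + 16) - 56*l^3 + 247*l^2 - 286*l + 32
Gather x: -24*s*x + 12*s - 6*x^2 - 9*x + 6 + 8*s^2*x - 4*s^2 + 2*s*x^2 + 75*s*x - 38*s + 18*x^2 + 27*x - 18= -4*s^2 - 26*s + x^2*(2*s + 12) + x*(8*s^2 + 51*s + 18) - 12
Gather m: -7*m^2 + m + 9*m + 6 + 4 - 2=-7*m^2 + 10*m + 8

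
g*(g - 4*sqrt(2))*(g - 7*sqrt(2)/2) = g^3 - 15*sqrt(2)*g^2/2 + 28*g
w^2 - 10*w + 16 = (w - 8)*(w - 2)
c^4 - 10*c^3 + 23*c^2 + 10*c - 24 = (c - 6)*(c - 4)*(c - 1)*(c + 1)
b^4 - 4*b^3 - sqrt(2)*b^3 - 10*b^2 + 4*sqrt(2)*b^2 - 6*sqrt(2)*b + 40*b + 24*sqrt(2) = (b - 4)*(b - 3*sqrt(2))*(b + sqrt(2))^2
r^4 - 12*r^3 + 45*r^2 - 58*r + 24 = (r - 6)*(r - 4)*(r - 1)^2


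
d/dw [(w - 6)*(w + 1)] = 2*w - 5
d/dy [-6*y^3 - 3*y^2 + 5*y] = -18*y^2 - 6*y + 5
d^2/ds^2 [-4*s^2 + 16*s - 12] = -8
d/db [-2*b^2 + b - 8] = 1 - 4*b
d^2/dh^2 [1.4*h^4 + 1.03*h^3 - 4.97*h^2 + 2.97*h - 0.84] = 16.8*h^2 + 6.18*h - 9.94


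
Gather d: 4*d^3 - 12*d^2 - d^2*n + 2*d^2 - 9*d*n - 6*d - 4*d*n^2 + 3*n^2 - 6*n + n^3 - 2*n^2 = 4*d^3 + d^2*(-n - 10) + d*(-4*n^2 - 9*n - 6) + n^3 + n^2 - 6*n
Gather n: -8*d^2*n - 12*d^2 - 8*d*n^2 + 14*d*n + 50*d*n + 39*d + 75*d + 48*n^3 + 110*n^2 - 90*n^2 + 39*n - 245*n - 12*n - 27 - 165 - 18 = -12*d^2 + 114*d + 48*n^3 + n^2*(20 - 8*d) + n*(-8*d^2 + 64*d - 218) - 210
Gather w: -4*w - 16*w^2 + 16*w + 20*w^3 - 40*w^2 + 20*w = 20*w^3 - 56*w^2 + 32*w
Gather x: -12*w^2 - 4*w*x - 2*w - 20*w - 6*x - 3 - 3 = -12*w^2 - 22*w + x*(-4*w - 6) - 6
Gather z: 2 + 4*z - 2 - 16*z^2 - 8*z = -16*z^2 - 4*z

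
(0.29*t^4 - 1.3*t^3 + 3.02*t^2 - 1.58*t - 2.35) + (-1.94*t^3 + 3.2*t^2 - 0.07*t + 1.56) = 0.29*t^4 - 3.24*t^3 + 6.22*t^2 - 1.65*t - 0.79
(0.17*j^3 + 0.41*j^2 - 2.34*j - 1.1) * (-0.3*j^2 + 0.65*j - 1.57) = -0.051*j^5 - 0.0125*j^4 + 0.7016*j^3 - 1.8347*j^2 + 2.9588*j + 1.727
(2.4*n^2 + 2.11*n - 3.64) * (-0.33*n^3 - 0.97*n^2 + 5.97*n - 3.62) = -0.792*n^5 - 3.0243*n^4 + 13.4825*n^3 + 7.4395*n^2 - 29.369*n + 13.1768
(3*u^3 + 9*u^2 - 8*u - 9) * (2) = 6*u^3 + 18*u^2 - 16*u - 18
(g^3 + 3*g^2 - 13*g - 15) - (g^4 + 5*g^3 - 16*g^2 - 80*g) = -g^4 - 4*g^3 + 19*g^2 + 67*g - 15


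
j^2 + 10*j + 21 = (j + 3)*(j + 7)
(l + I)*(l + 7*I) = l^2 + 8*I*l - 7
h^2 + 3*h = h*(h + 3)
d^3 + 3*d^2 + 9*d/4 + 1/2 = (d + 1/2)^2*(d + 2)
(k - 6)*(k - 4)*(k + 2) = k^3 - 8*k^2 + 4*k + 48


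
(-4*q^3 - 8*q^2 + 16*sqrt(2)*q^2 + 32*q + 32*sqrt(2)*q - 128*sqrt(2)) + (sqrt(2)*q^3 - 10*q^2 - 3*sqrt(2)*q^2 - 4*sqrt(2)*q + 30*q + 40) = -4*q^3 + sqrt(2)*q^3 - 18*q^2 + 13*sqrt(2)*q^2 + 28*sqrt(2)*q + 62*q - 128*sqrt(2) + 40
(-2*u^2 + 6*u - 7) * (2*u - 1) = -4*u^3 + 14*u^2 - 20*u + 7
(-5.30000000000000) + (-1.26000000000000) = -6.56000000000000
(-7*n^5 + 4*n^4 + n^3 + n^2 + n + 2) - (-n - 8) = -7*n^5 + 4*n^4 + n^3 + n^2 + 2*n + 10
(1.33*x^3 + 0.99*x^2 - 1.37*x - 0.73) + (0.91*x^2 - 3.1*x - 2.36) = 1.33*x^3 + 1.9*x^2 - 4.47*x - 3.09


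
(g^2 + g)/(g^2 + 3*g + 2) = g/(g + 2)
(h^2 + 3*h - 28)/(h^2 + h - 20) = (h + 7)/(h + 5)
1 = 1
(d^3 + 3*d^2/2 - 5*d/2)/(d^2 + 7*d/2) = (2*d^2 + 3*d - 5)/(2*d + 7)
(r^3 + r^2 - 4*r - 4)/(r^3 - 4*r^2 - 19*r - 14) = (r - 2)/(r - 7)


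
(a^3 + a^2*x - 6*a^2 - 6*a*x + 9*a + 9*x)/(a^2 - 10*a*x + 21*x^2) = (a^3 + a^2*x - 6*a^2 - 6*a*x + 9*a + 9*x)/(a^2 - 10*a*x + 21*x^2)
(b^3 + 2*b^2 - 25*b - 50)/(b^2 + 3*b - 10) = (b^2 - 3*b - 10)/(b - 2)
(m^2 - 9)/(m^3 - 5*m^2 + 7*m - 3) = (m + 3)/(m^2 - 2*m + 1)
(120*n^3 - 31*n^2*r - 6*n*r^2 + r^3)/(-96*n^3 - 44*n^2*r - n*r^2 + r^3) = (-15*n^2 + 2*n*r + r^2)/(12*n^2 + 7*n*r + r^2)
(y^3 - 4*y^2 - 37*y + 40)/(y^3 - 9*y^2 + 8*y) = (y + 5)/y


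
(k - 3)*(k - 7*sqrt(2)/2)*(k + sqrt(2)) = k^3 - 5*sqrt(2)*k^2/2 - 3*k^2 - 7*k + 15*sqrt(2)*k/2 + 21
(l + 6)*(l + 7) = l^2 + 13*l + 42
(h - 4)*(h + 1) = h^2 - 3*h - 4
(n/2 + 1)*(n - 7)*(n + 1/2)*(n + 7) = n^4/2 + 5*n^3/4 - 24*n^2 - 245*n/4 - 49/2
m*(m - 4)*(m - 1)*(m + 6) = m^4 + m^3 - 26*m^2 + 24*m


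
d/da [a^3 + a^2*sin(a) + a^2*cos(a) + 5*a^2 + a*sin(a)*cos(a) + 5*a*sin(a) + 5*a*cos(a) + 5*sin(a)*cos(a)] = sqrt(2)*a^2*cos(a + pi/4) + 3*a^2 - 3*a*sin(a) + 7*a*cos(a) + a*cos(2*a) + 10*a + sin(2*a)/2 + 5*sqrt(2)*sin(a + pi/4) + 5*cos(2*a)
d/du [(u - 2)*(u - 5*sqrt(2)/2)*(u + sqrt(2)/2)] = 3*u^2 - 4*sqrt(2)*u - 4*u - 5/2 + 4*sqrt(2)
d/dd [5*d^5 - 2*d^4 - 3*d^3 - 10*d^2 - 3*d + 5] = 25*d^4 - 8*d^3 - 9*d^2 - 20*d - 3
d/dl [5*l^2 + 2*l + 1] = 10*l + 2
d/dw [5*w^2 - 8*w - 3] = 10*w - 8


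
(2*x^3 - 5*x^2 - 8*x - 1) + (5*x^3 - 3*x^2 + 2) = 7*x^3 - 8*x^2 - 8*x + 1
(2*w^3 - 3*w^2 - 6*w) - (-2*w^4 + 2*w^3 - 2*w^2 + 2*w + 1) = 2*w^4 - w^2 - 8*w - 1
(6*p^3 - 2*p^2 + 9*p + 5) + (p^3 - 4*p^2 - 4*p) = 7*p^3 - 6*p^2 + 5*p + 5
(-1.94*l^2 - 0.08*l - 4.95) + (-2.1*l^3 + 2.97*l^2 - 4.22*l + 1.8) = -2.1*l^3 + 1.03*l^2 - 4.3*l - 3.15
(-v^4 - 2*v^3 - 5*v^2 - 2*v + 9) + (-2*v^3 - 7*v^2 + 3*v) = -v^4 - 4*v^3 - 12*v^2 + v + 9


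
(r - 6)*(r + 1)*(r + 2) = r^3 - 3*r^2 - 16*r - 12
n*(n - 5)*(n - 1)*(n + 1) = n^4 - 5*n^3 - n^2 + 5*n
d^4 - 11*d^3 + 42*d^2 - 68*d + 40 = (d - 5)*(d - 2)^3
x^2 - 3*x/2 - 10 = (x - 4)*(x + 5/2)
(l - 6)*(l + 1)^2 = l^3 - 4*l^2 - 11*l - 6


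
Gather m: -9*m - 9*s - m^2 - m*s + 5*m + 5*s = -m^2 + m*(-s - 4) - 4*s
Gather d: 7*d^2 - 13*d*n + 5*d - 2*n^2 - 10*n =7*d^2 + d*(5 - 13*n) - 2*n^2 - 10*n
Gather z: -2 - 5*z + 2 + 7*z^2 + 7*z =7*z^2 + 2*z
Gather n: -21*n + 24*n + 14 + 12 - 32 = 3*n - 6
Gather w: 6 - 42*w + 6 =12 - 42*w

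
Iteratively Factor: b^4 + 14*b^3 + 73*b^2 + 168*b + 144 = (b + 4)*(b^3 + 10*b^2 + 33*b + 36) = (b + 4)^2*(b^2 + 6*b + 9) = (b + 3)*(b + 4)^2*(b + 3)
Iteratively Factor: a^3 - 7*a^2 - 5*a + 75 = (a - 5)*(a^2 - 2*a - 15) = (a - 5)^2*(a + 3)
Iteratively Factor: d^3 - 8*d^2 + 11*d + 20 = (d - 5)*(d^2 - 3*d - 4) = (d - 5)*(d - 4)*(d + 1)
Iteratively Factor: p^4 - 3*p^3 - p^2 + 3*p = (p)*(p^3 - 3*p^2 - p + 3) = p*(p + 1)*(p^2 - 4*p + 3) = p*(p - 3)*(p + 1)*(p - 1)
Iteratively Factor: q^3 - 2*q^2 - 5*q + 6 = (q - 3)*(q^2 + q - 2) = (q - 3)*(q + 2)*(q - 1)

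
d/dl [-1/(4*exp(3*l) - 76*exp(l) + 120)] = (3*exp(2*l) - 19)*exp(l)/(4*(exp(3*l) - 19*exp(l) + 30)^2)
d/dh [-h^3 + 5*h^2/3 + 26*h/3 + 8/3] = -3*h^2 + 10*h/3 + 26/3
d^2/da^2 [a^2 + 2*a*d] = 2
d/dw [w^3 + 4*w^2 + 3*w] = 3*w^2 + 8*w + 3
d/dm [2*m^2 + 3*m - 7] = 4*m + 3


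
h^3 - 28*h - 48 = (h - 6)*(h + 2)*(h + 4)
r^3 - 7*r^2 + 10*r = r*(r - 5)*(r - 2)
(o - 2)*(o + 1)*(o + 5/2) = o^3 + 3*o^2/2 - 9*o/2 - 5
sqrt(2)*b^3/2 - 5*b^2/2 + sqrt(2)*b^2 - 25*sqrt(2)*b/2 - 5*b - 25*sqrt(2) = (b - 5*sqrt(2))*(b + 5*sqrt(2)/2)*(sqrt(2)*b/2 + sqrt(2))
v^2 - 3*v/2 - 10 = (v - 4)*(v + 5/2)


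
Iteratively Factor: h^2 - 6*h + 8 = (h - 4)*(h - 2)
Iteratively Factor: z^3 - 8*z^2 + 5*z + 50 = (z - 5)*(z^2 - 3*z - 10) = (z - 5)^2*(z + 2)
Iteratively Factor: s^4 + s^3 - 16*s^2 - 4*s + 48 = (s + 2)*(s^3 - s^2 - 14*s + 24) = (s - 3)*(s + 2)*(s^2 + 2*s - 8) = (s - 3)*(s - 2)*(s + 2)*(s + 4)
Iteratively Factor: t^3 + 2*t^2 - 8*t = (t - 2)*(t^2 + 4*t) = t*(t - 2)*(t + 4)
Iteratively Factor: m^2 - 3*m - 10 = (m + 2)*(m - 5)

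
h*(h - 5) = h^2 - 5*h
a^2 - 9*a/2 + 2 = (a - 4)*(a - 1/2)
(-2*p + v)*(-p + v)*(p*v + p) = 2*p^3*v + 2*p^3 - 3*p^2*v^2 - 3*p^2*v + p*v^3 + p*v^2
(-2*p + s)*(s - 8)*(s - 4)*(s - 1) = -2*p*s^3 + 26*p*s^2 - 88*p*s + 64*p + s^4 - 13*s^3 + 44*s^2 - 32*s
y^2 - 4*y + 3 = (y - 3)*(y - 1)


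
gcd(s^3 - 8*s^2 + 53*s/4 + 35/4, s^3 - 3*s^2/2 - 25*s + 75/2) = s - 5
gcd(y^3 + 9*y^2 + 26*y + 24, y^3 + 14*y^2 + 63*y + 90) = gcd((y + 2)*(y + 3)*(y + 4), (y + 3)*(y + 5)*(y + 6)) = y + 3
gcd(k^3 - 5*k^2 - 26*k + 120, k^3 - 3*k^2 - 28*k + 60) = k^2 - k - 30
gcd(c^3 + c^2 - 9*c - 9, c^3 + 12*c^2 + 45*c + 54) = c + 3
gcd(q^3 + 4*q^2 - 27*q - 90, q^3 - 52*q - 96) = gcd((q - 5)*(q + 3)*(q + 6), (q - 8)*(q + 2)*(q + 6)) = q + 6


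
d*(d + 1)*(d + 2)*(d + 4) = d^4 + 7*d^3 + 14*d^2 + 8*d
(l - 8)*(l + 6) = l^2 - 2*l - 48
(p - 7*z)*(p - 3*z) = p^2 - 10*p*z + 21*z^2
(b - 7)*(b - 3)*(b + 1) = b^3 - 9*b^2 + 11*b + 21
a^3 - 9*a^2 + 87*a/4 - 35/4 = (a - 5)*(a - 7/2)*(a - 1/2)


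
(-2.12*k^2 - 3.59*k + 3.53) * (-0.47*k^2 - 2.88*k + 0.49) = 0.9964*k^4 + 7.7929*k^3 + 7.6413*k^2 - 11.9255*k + 1.7297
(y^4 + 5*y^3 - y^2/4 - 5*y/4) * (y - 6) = y^5 - y^4 - 121*y^3/4 + y^2/4 + 15*y/2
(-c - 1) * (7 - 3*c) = 3*c^2 - 4*c - 7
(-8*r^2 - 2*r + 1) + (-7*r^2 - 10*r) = -15*r^2 - 12*r + 1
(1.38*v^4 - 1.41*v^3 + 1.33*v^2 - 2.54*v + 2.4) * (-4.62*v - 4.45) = -6.3756*v^5 + 0.3732*v^4 + 0.129899999999999*v^3 + 5.8163*v^2 + 0.215000000000002*v - 10.68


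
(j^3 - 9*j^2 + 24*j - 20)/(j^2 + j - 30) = (j^2 - 4*j + 4)/(j + 6)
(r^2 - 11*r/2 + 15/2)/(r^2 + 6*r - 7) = (2*r^2 - 11*r + 15)/(2*(r^2 + 6*r - 7))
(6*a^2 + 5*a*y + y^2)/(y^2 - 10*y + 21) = (6*a^2 + 5*a*y + y^2)/(y^2 - 10*y + 21)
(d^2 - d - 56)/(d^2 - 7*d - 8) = (d + 7)/(d + 1)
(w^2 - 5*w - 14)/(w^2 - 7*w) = (w + 2)/w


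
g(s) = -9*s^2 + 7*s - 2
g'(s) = 7 - 18*s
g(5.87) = -271.02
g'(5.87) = -98.66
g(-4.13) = -184.42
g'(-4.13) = 81.34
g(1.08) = -4.94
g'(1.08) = -12.44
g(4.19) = -130.67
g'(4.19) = -68.42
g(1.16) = -5.99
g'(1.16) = -13.88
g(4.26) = -135.51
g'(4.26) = -69.68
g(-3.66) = -148.18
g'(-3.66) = 72.88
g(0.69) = -1.45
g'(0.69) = -5.42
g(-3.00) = -104.00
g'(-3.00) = 61.00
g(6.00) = -284.00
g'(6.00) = -101.00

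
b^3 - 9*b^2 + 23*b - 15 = (b - 5)*(b - 3)*(b - 1)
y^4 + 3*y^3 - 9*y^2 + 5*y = y*(y - 1)^2*(y + 5)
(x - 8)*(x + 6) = x^2 - 2*x - 48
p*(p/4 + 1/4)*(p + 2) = p^3/4 + 3*p^2/4 + p/2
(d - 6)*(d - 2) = d^2 - 8*d + 12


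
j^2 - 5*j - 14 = (j - 7)*(j + 2)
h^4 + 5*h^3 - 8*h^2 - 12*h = h*(h - 2)*(h + 1)*(h + 6)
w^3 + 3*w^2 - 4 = (w - 1)*(w + 2)^2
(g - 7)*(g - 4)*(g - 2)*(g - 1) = g^4 - 14*g^3 + 63*g^2 - 106*g + 56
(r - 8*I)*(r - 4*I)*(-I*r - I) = -I*r^3 - 12*r^2 - I*r^2 - 12*r + 32*I*r + 32*I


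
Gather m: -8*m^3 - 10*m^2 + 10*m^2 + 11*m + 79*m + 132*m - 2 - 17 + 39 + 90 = -8*m^3 + 222*m + 110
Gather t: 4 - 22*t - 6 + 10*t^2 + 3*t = 10*t^2 - 19*t - 2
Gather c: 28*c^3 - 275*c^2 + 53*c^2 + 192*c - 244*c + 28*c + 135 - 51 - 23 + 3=28*c^3 - 222*c^2 - 24*c + 64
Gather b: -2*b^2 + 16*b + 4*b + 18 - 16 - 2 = -2*b^2 + 20*b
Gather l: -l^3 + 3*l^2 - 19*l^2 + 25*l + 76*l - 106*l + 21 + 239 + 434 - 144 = -l^3 - 16*l^2 - 5*l + 550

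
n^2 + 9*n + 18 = (n + 3)*(n + 6)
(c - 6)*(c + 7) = c^2 + c - 42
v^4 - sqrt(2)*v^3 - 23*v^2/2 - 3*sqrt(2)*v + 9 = (v - 3*sqrt(2))*(v - sqrt(2)/2)*(v + sqrt(2))*(v + 3*sqrt(2)/2)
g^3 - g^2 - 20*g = g*(g - 5)*(g + 4)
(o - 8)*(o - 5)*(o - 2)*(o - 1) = o^4 - 16*o^3 + 81*o^2 - 146*o + 80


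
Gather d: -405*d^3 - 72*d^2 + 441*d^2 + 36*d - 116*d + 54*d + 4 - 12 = -405*d^3 + 369*d^2 - 26*d - 8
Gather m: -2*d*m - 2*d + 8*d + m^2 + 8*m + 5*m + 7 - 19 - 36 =6*d + m^2 + m*(13 - 2*d) - 48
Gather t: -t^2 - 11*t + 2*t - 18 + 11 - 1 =-t^2 - 9*t - 8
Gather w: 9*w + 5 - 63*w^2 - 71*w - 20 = -63*w^2 - 62*w - 15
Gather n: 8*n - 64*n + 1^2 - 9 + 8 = -56*n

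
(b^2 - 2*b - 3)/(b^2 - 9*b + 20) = (b^2 - 2*b - 3)/(b^2 - 9*b + 20)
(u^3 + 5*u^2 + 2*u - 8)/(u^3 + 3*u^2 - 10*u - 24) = (u - 1)/(u - 3)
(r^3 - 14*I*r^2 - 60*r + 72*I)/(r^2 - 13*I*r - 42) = (r^2 - 8*I*r - 12)/(r - 7*I)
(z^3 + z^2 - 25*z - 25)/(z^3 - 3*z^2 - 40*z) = (z^2 - 4*z - 5)/(z*(z - 8))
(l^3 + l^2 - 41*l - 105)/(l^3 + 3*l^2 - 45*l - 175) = (l + 3)/(l + 5)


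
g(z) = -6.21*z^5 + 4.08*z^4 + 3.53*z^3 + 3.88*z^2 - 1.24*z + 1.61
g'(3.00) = -1957.06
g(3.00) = -1050.43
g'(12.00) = -614035.00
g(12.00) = -1453998.55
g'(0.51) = 5.54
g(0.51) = 2.52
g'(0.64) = 7.13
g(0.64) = 3.35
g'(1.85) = -211.01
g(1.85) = -51.83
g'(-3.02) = -2960.39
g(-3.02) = 1842.90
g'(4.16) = -7909.77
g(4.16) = -6197.12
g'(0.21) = 0.95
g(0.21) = 1.56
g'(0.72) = 7.58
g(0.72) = 3.94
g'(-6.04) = -44582.53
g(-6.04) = 54723.12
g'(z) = -31.05*z^4 + 16.32*z^3 + 10.59*z^2 + 7.76*z - 1.24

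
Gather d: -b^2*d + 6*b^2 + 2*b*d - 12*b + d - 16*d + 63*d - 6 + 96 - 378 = 6*b^2 - 12*b + d*(-b^2 + 2*b + 48) - 288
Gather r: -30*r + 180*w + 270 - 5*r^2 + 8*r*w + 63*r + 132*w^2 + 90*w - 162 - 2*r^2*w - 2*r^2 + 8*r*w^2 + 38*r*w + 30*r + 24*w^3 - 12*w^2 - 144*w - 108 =r^2*(-2*w - 7) + r*(8*w^2 + 46*w + 63) + 24*w^3 + 120*w^2 + 126*w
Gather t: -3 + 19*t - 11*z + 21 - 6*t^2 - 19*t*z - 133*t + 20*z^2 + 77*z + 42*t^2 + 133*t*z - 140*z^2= 36*t^2 + t*(114*z - 114) - 120*z^2 + 66*z + 18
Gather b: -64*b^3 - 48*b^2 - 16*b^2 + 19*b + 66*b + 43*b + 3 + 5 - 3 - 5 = -64*b^3 - 64*b^2 + 128*b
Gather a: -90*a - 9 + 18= 9 - 90*a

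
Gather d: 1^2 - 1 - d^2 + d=-d^2 + d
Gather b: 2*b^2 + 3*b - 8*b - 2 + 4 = 2*b^2 - 5*b + 2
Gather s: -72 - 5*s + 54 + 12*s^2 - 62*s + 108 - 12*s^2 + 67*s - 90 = 0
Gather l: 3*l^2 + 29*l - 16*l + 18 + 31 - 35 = 3*l^2 + 13*l + 14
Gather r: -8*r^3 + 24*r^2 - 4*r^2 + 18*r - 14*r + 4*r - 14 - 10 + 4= -8*r^3 + 20*r^2 + 8*r - 20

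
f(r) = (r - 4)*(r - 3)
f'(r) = 2*r - 7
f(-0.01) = 12.07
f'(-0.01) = -7.02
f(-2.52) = 35.99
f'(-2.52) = -12.04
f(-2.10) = 31.11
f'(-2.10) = -11.20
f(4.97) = 1.91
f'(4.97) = 2.94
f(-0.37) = 14.73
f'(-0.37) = -7.74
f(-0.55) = 16.15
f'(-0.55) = -8.10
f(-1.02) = 20.18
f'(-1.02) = -9.04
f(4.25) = 0.31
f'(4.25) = 1.50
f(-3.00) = 42.00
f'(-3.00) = -13.00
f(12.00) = 72.00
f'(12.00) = 17.00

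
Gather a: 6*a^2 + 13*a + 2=6*a^2 + 13*a + 2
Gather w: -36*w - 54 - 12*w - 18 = -48*w - 72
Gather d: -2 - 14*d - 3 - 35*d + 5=-49*d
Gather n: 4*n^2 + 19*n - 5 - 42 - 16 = 4*n^2 + 19*n - 63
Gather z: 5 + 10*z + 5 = 10*z + 10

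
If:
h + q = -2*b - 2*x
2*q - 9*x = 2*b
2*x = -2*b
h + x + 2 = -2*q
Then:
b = 4/9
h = 14/9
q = -14/9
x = -4/9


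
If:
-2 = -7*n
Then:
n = 2/7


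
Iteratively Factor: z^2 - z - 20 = (z + 4)*(z - 5)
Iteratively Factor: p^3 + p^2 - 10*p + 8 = (p - 1)*(p^2 + 2*p - 8) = (p - 2)*(p - 1)*(p + 4)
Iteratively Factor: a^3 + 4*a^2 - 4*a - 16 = (a - 2)*(a^2 + 6*a + 8) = (a - 2)*(a + 2)*(a + 4)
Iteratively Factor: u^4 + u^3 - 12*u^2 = (u)*(u^3 + u^2 - 12*u) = u*(u - 3)*(u^2 + 4*u) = u^2*(u - 3)*(u + 4)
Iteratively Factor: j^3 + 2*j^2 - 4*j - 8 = (j + 2)*(j^2 - 4) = (j + 2)^2*(j - 2)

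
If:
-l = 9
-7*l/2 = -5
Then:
No Solution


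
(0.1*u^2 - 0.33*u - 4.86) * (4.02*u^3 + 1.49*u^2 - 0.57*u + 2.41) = 0.402*u^5 - 1.1776*u^4 - 20.0859*u^3 - 6.8123*u^2 + 1.9749*u - 11.7126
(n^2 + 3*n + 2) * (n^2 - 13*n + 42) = n^4 - 10*n^3 + 5*n^2 + 100*n + 84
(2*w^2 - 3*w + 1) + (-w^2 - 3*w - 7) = w^2 - 6*w - 6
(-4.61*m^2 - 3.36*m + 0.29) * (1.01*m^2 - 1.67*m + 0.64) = -4.6561*m^4 + 4.3051*m^3 + 2.9537*m^2 - 2.6347*m + 0.1856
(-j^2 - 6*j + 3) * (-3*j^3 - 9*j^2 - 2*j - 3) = 3*j^5 + 27*j^4 + 47*j^3 - 12*j^2 + 12*j - 9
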